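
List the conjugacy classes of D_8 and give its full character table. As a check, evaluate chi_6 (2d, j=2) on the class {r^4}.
Conjugacy classes: {e} of size 1, {r^4} of size 1, {r^1, r^7} of size 2, {r^2, r^6} of size 2, {r^3, r^5} of size 2, {s, sr^2, ...} of size 4, {sr, sr^3, ...} of size 4.
Character table:
  irrep \ class              {e} (size 1)  {r^4} (size 1)  {r^1, r^7} (size 2)  {r^2, r^6} (size 2)  {r^3, r^5} (size 2)  {s, sr^2, ...} (size 4)  {sr, sr^3, ...} (size 4)
  chi_1 (triv)               1             1               1                    1                    1                    1                        1                       
  chi_2 (sign: r->1, s->-1)  1             1               1                    1                    1                    -1                       -1                      
  chi_3 (r->-1, s->1)        1             1               -1                   1                    -1                   1                        -1                      
  chi_4 (r->-1, s->-1)       1             1               -1                   1                    -1                   -1                       1                       
  chi_5 (2d, j=1)            2             -2              sqrt(2)              0                    -sqrt(2)             0                        0                       
  chi_6 (2d, j=2)            2             2               0                    -2                   0                    0                        0                       
  chi_7 (2d, j=3)            2             -2              -sqrt(2)             0                    sqrt(2)              0                        0                       

Spot check: chi_6 (2d, j=2) on {r^4} = 2.

Details: D_8 has order 2*8 = 16 with 7 conjugacy classes, hence 7 irreducibles. Sum of squared dims 1 + 1 + 1 + 1 + 4 + 4 + 4 = 16 = |G|. Linear characters come from the abelianisation; the 2-dimensional irreps have character r^k -> 2*cos(2*pi*j*k/8), reflections -> 0.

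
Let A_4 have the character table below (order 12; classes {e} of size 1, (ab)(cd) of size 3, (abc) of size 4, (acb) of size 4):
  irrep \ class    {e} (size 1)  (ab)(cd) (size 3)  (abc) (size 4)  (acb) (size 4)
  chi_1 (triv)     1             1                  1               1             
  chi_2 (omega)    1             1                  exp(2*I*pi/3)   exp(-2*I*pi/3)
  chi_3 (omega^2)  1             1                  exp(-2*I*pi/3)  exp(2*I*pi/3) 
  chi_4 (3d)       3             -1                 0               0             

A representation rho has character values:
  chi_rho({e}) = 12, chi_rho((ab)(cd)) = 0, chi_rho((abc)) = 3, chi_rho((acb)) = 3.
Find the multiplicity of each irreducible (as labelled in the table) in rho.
Multiplicities: chi_1: 3, chi_2: 0, chi_3: 0, chi_4: 3.

Details: Use <chi_rho, chi> = (1/|G|) sum_C |C| * chi_rho(C) * conj(chi(C)) with |G| = 12 for each irreducible chi in the table:
  <chi_rho, chi_1> = (1/12)[1*(12)*conj(1) + 3*(0)*conj(1) + 4*(3)*conj(1) + 4*(3)*conj(1)]
      = (1/12)[(12) + (0) + (12) + (12)] = 36/12 = 3
  <chi_rho, chi_2> = (1/12)[1*(12)*conj(1) + 3*(0)*conj(1) + 4*(3)*conj(exp(2*I*pi/3)) + 4*(3)*conj(exp(-2*I*pi/3))]
      = (1/12)[(12) + (0) + (12*exp(-2*I*pi/3)) + (12*exp(2*I*pi/3))] = 0/12 = 0
  <chi_rho, chi_3> = (1/12)[1*(12)*conj(1) + 3*(0)*conj(1) + 4*(3)*conj(exp(-2*I*pi/3)) + 4*(3)*conj(exp(2*I*pi/3))]
      = (1/12)[(12) + (0) + (12*exp(2*I*pi/3)) + (12*exp(-2*I*pi/3))] = 0/12 = 0
  <chi_rho, chi_4> = (1/12)[1*(12)*conj(3) + 3*(0)*conj(-1) + 4*(3)*conj(0) + 4*(3)*conj(0)]
      = (1/12)[(36) + (0) + (0) + (0)] = 36/12 = 3
(Exp terms are combined using exp(i*s)*conj(exp(i*t)) = exp(i*(s-t)), and sums of them are collapsed using the identity that for every m > 1 the m distinct m-th roots of unity sum to 0, e.g. 1 + exp(2*I*pi/3) + exp(-2*I*pi/3) = 0.)
Dimension check: dim(rho) = sum (mult * dim) = 3*1 + 0*1 + 0*1 + 3*3 = 12 = chi_rho(e) = 12.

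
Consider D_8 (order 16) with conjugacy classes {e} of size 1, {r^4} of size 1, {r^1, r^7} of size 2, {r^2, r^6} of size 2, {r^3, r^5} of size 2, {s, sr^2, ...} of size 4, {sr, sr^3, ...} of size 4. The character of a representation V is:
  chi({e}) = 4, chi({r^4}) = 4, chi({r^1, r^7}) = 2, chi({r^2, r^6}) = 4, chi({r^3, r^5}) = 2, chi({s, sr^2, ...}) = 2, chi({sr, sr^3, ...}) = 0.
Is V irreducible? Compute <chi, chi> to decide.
Not irreducible (reducible): <chi, chi> = 6 > 1.

Explanation: <chi, chi> = (1/|G|) sum_C |C| * |chi(C)|^2 = (1/16)[1*|4|^2 + 1*|4|^2 + 2*|2|^2 + 2*|4|^2 + 2*|2|^2 + 4*|2|^2 + 4*|0|^2]
  = (1/16)[(16) + (16) + (8) + (32) + (8) + (16) + (0)] = 96/16 = 6.
A character is irreducible iff <chi, chi> = 1, so this representation is reducible.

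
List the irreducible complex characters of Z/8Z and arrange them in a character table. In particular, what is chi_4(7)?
Character table of Z/8Z (irreps indexed chi_0,...,chi_7 with chi_k(m) = zeta_8^(k*m), zeta_8 = exp(2*pi*i/8)):
  irrep \ class  {0} (size 1)  {1} (size 1)    {2} (size 1)  {3} (size 1)    {4} (size 1)  {5} (size 1)    {6} (size 1)  {7} (size 1)  
  chi_0          1             1               1             1               1             1               1             1             
  chi_1          1             exp(I*pi/4)     I             exp(3*I*pi/4)   -1            exp(-3*I*pi/4)  -I            exp(-I*pi/4)  
  chi_2          1             I               -1            -I              1             I               -1            -I            
  chi_3          1             exp(3*I*pi/4)   -I            exp(I*pi/4)     -1            exp(-I*pi/4)    I             exp(-3*I*pi/4)
  chi_4          1             -1              1             -1              1             -1              1             -1            
  chi_5          1             exp(-3*I*pi/4)  I             exp(-I*pi/4)    -1            exp(I*pi/4)     -I            exp(3*I*pi/4) 
  chi_6          1             -I              -1            I               1             -I              -1            I             
  chi_7          1             exp(-I*pi/4)    -I            exp(-3*I*pi/4)  -1            exp(3*I*pi/4)   I             exp(I*pi/4)   

Spot check: chi_4(7) = zeta_8^(4*7) = zeta_8^28 = -1.

Reasoning: Z/8Z is abelian, so all 8 irreducible complex representations are 1-dimensional. They are given by chi_k(m) = zeta_8^(k*m) for k = 0,...,7. Row orthogonality: sum_m chi_k(m) conj(chi_l(m)) = 8 * [k = l].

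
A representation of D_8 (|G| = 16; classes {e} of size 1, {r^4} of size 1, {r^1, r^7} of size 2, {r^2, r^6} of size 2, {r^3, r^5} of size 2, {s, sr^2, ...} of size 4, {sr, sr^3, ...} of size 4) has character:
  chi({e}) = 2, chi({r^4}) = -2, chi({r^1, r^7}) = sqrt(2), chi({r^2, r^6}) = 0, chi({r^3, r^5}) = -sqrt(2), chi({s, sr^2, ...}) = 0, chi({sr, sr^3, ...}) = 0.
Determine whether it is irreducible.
Irreducible: <chi, chi> = 1.

Justification: <chi, chi> = (1/|G|) sum_C |C| * |chi(C)|^2 = (1/16)[1*|2|^2 + 1*|-2|^2 + 2*|sqrt(2)|^2 + 2*|0|^2 + 2*|-sqrt(2)|^2 + 4*|0|^2 + 4*|0|^2]
  = (1/16)[(4) + (4) + (4) + (0) + (4) + (0) + (0)] = 16/16 = 1.
A character is irreducible iff <chi, chi> = 1, so this representation is irreducible.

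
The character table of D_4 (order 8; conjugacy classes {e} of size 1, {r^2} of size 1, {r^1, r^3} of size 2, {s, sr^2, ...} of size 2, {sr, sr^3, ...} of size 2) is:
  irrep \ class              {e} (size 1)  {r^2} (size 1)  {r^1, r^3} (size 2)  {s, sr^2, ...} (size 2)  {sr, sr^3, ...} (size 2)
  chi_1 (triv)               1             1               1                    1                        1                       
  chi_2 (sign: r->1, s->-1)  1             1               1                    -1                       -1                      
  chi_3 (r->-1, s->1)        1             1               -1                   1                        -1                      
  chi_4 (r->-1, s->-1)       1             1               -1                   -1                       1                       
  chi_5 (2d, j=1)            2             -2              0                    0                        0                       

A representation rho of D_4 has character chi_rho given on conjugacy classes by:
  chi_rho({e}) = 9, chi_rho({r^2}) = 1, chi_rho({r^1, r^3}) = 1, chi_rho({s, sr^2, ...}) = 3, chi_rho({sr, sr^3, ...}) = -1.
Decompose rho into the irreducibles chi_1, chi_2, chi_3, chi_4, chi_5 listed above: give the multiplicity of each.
Multiplicities: chi_1: 2, chi_2: 1, chi_3: 2, chi_4: 0, chi_5: 2.

Use <chi_rho, chi> = (1/|G|) sum_C |C| * chi_rho(C) * conj(chi(C)) with |G| = 8 for each irreducible chi in the table:
  <chi_rho, chi_1> = (1/8)[1*(9)*conj(1) + 1*(1)*conj(1) + 2*(1)*conj(1) + 2*(3)*conj(1) + 2*(-1)*conj(1)]
      = (1/8)[(9) + (1) + (2) + (6) + (-2)] = 16/8 = 2
  <chi_rho, chi_2> = (1/8)[1*(9)*conj(1) + 1*(1)*conj(1) + 2*(1)*conj(1) + 2*(3)*conj(-1) + 2*(-1)*conj(-1)]
      = (1/8)[(9) + (1) + (2) + (-6) + (2)] = 8/8 = 1
  <chi_rho, chi_3> = (1/8)[1*(9)*conj(1) + 1*(1)*conj(1) + 2*(1)*conj(-1) + 2*(3)*conj(1) + 2*(-1)*conj(-1)]
      = (1/8)[(9) + (1) + (-2) + (6) + (2)] = 16/8 = 2
  <chi_rho, chi_4> = (1/8)[1*(9)*conj(1) + 1*(1)*conj(1) + 2*(1)*conj(-1) + 2*(3)*conj(-1) + 2*(-1)*conj(1)]
      = (1/8)[(9) + (1) + (-2) + (-6) + (-2)] = 0/8 = 0
  <chi_rho, chi_5> = (1/8)[1*(9)*conj(2) + 1*(1)*conj(-2) + 2*(1)*conj(0) + 2*(3)*conj(0) + 2*(-1)*conj(0)]
      = (1/8)[(18) + (-2) + (0) + (0) + (0)] = 16/8 = 2
Dimension check: dim(rho) = sum (mult * dim) = 2*1 + 1*1 + 2*1 + 0*1 + 2*2 = 9 = chi_rho(e) = 9.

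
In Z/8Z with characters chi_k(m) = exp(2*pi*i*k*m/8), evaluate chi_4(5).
chi_4(5) = zeta_8^20 = -1

Reasoning: chi_4(5) = zeta_8^(4*5) = zeta_8^20. Since zeta_8^8 = 1, this equals zeta_8^4 = exp(2*pi*i*4/8) = -1.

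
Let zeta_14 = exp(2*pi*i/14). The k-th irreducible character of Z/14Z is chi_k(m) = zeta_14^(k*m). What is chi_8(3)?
chi_8(3) = zeta_14^24 = exp(-4*I*pi/7)

Argument: chi_8(3) = zeta_14^(8*3) = zeta_14^24. Since zeta_14^14 = 1, this equals zeta_14^10 = exp(2*pi*i*10/14) = exp(-4*I*pi/7).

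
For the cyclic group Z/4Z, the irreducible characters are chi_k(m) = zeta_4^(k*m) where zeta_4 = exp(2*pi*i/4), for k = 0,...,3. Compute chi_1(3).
chi_1(3) = zeta_4^3 = -I

Why: chi_1(3) = zeta_4^(1*3) = zeta_4^3. Since zeta_4^4 = 1, this equals zeta_4^3 = exp(2*pi*i*3/4) = -I.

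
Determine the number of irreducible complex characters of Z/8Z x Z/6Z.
48

Why: The number of irreducible complex representations of a finite group equals its number of conjugacy classes. Z/8Z x Z/6Z is abelian of order 48, so every element is its own conjugacy class: 48 classes, so Z/8Z x Z/6Z (order 48) has exactly 48 irreducible complex representations.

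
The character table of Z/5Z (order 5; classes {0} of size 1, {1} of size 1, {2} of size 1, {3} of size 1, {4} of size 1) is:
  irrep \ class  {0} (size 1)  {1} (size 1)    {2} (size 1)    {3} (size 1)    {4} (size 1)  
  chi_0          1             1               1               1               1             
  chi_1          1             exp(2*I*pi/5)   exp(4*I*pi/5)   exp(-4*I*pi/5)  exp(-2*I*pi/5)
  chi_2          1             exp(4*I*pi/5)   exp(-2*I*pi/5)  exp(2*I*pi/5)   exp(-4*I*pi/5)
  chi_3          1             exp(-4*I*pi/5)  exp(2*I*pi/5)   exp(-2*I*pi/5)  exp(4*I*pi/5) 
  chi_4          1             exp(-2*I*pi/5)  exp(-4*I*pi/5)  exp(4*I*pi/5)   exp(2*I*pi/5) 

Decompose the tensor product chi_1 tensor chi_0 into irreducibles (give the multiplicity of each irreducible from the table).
chi_1 tensor chi_0 = chi_1 (all other irreducibles have multiplicity 0).

Why: The character of a tensor product is the pointwise product (chi_1 * chi_0)(C) = chi_1(C) * chi_0(C):
  {0}: (1)*(1), {1}: (exp(2*I*pi/5))*(1), {2}: (exp(4*I*pi/5))*(1), {3}: (exp(-4*I*pi/5))*(1), {4}: (exp(-2*I*pi/5))*(1)
so (chi_1 * chi_0) takes values
  {0} -> 1, {1} -> exp(2*I*pi/5), {2} -> exp(4*I*pi/5), {3} -> exp(-4*I*pi/5), {4} -> exp(-2*I*pi/5).
Now take the inner product of this character with each irreducible chi from the table, <chi_1*chi_0, chi> = (1/5) sum_C |C| (chi_1*chi_0)(C) conj(chi(C)):
  <chi_1*chi_0, chi_0> = (1/5)[1*(1)*conj(1) + 1*(exp(2*I*pi/5))*conj(1) + 1*(exp(4*I*pi/5))*conj(1) + 1*(exp(-4*I*pi/5))*conj(1) + 1*(exp(-2*I*pi/5))*conj(1)]
      = (1/5)[(1) + (exp(2*I*pi/5)) + (exp(4*I*pi/5)) + (exp(-4*I*pi/5)) + (exp(-2*I*pi/5))] = 0/5 = 0
  <chi_1*chi_0, chi_1> = (1/5)[1*(1)*conj(1) + 1*(exp(2*I*pi/5))*conj(exp(2*I*pi/5)) + 1*(exp(4*I*pi/5))*conj(exp(4*I*pi/5)) + 1*(exp(-4*I*pi/5))*conj(exp(-4*I*pi/5)) + 1*(exp(-2*I*pi/5))*conj(exp(-2*I*pi/5))]
      = (1/5)[(1) + (1) + (1) + (1) + (1)] = 5/5 = 1
  <chi_1*chi_0, chi_2> = (1/5)[1*(1)*conj(1) + 1*(exp(2*I*pi/5))*conj(exp(4*I*pi/5)) + 1*(exp(4*I*pi/5))*conj(exp(-2*I*pi/5)) + 1*(exp(-4*I*pi/5))*conj(exp(2*I*pi/5)) + 1*(exp(-2*I*pi/5))*conj(exp(-4*I*pi/5))]
      = (1/5)[(1) + (exp(-2*I*pi/5)) + (exp(-4*I*pi/5)) + (exp(4*I*pi/5)) + (exp(2*I*pi/5))] = 0/5 = 0
  <chi_1*chi_0, chi_3> = (1/5)[1*(1)*conj(1) + 1*(exp(2*I*pi/5))*conj(exp(-4*I*pi/5)) + 1*(exp(4*I*pi/5))*conj(exp(2*I*pi/5)) + 1*(exp(-4*I*pi/5))*conj(exp(-2*I*pi/5)) + 1*(exp(-2*I*pi/5))*conj(exp(4*I*pi/5))]
      = (1/5)[(1) + (exp(-4*I*pi/5)) + (exp(2*I*pi/5)) + (exp(-2*I*pi/5)) + (exp(4*I*pi/5))] = 0/5 = 0
  <chi_1*chi_0, chi_4> = (1/5)[1*(1)*conj(1) + 1*(exp(2*I*pi/5))*conj(exp(-2*I*pi/5)) + 1*(exp(4*I*pi/5))*conj(exp(-4*I*pi/5)) + 1*(exp(-4*I*pi/5))*conj(exp(4*I*pi/5)) + 1*(exp(-2*I*pi/5))*conj(exp(2*I*pi/5))]
      = (1/5)[(1) + (exp(4*I*pi/5)) + (exp(-2*I*pi/5)) + (exp(2*I*pi/5)) + (exp(-4*I*pi/5))] = 0/5 = 0
(Exp terms are combined using exp(i*s)*conj(exp(i*t)) = exp(i*(s-t)), and sums of them are collapsed using the identity that for every m > 1 the m distinct m-th roots of unity sum to 0, e.g. 1 + exp(2*I*pi/3) + exp(-2*I*pi/3) = 0.)
Hence the multiplicities are chi_1: 1. Dimension check: dim(chi_1)*dim(chi_0) = 1*1 = 1 and sum (mult * dim) = 1*1 = 1.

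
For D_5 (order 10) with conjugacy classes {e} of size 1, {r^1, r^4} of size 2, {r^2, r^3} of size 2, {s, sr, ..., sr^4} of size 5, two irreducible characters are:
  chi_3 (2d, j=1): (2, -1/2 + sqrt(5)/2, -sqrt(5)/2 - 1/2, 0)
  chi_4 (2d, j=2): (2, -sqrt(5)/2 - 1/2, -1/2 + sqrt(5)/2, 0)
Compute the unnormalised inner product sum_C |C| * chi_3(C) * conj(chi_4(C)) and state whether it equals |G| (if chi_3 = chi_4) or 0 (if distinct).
Sum = 0; so <chi_3, chi_4> = 0 (distinct irreducibles are orthogonal).

Details: Compute term by term over conjugacy classes (|C| * chi_3(C) * conj(chi_4(C))):
  1*(2)*conj(2) + 2*(-1/2 + sqrt(5)/2)*conj(-sqrt(5)/2 - 1/2) + 2*(-sqrt(5)/2 - 1/2)*conj(-1/2 + sqrt(5)/2) + 5*(0)*conj(0)
  = (4) + (-2) + (-2) + (0)
  = 0.
Dividing by |G| = 10 gives 0/10 = 0, matching the row-orthogonality relation <chi_3, chi_4> = [chi_3 = chi_4].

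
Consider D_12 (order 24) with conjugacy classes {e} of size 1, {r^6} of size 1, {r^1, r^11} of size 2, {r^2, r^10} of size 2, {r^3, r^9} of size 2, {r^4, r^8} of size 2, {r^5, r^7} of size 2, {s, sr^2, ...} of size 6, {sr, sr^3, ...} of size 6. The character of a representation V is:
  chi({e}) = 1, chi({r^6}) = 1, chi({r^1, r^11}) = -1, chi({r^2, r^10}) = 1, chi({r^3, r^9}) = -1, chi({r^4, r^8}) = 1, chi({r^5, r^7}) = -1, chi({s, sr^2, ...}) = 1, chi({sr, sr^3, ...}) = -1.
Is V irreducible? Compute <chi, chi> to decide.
Irreducible: <chi, chi> = 1.

Details: <chi, chi> = (1/|G|) sum_C |C| * |chi(C)|^2 = (1/24)[1*|1|^2 + 1*|1|^2 + 2*|-1|^2 + 2*|1|^2 + 2*|-1|^2 + 2*|1|^2 + 2*|-1|^2 + 6*|1|^2 + 6*|-1|^2]
  = (1/24)[(1) + (1) + (2) + (2) + (2) + (2) + (2) + (6) + (6)] = 24/24 = 1.
A character is irreducible iff <chi, chi> = 1, so this representation is irreducible.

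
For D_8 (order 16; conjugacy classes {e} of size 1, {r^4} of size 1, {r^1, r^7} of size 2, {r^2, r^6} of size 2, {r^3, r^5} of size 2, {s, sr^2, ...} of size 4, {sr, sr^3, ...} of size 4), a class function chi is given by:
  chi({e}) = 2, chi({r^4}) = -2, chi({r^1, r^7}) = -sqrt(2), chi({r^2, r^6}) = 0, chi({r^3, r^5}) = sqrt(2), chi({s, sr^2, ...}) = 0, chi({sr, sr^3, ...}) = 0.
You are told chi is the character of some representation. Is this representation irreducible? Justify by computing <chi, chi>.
Irreducible: <chi, chi> = 1.

Proof sketch: <chi, chi> = (1/|G|) sum_C |C| * |chi(C)|^2 = (1/16)[1*|2|^2 + 1*|-2|^2 + 2*|-sqrt(2)|^2 + 2*|0|^2 + 2*|sqrt(2)|^2 + 4*|0|^2 + 4*|0|^2]
  = (1/16)[(4) + (4) + (4) + (0) + (4) + (0) + (0)] = 16/16 = 1.
A character is irreducible iff <chi, chi> = 1, so this representation is irreducible.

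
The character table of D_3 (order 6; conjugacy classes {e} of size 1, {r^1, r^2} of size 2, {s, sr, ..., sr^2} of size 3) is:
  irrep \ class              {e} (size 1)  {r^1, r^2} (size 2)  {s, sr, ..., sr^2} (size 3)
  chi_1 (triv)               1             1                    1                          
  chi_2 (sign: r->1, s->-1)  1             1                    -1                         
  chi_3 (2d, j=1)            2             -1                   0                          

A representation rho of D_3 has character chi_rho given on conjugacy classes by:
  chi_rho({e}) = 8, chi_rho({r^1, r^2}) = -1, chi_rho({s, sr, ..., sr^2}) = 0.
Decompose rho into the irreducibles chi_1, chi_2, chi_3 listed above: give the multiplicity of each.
Multiplicities: chi_1: 1, chi_2: 1, chi_3: 3.

Solution. Use <chi_rho, chi> = (1/|G|) sum_C |C| * chi_rho(C) * conj(chi(C)) with |G| = 6 for each irreducible chi in the table:
  <chi_rho, chi_1> = (1/6)[1*(8)*conj(1) + 2*(-1)*conj(1) + 3*(0)*conj(1)]
      = (1/6)[(8) + (-2) + (0)] = 6/6 = 1
  <chi_rho, chi_2> = (1/6)[1*(8)*conj(1) + 2*(-1)*conj(1) + 3*(0)*conj(-1)]
      = (1/6)[(8) + (-2) + (0)] = 6/6 = 1
  <chi_rho, chi_3> = (1/6)[1*(8)*conj(2) + 2*(-1)*conj(-1) + 3*(0)*conj(0)]
      = (1/6)[(16) + (2) + (0)] = 18/6 = 3
Dimension check: dim(rho) = sum (mult * dim) = 1*1 + 1*1 + 3*2 = 8 = chi_rho(e) = 8.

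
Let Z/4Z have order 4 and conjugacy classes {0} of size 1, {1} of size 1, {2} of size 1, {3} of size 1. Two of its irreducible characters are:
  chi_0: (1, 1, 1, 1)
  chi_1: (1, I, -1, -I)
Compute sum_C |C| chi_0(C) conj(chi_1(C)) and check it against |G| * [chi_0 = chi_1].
Sum = 0; so <chi_0, chi_1> = 0 (distinct irreducibles are orthogonal).

Justification: Compute term by term over conjugacy classes (|C| * chi_0(C) * conj(chi_1(C))):
  1*(1)*conj(1) + 1*(1)*conj(I) + 1*(1)*conj(-1) + 1*(1)*conj(-I)
  = (1) + (-I) + (-1) + (I)
  = 0.
(Exp terms are combined using exp(i*s)*conj(exp(i*t)) = exp(i*(s-t)), and sums of them are collapsed using the identity that for every m > 1 the m distinct m-th roots of unity sum to 0, e.g. 1 + exp(2*I*pi/3) + exp(-2*I*pi/3) = 0.)
Dividing by |G| = 4 gives 0/4 = 0, matching the row-orthogonality relation <chi_0, chi_1> = [chi_0 = chi_1].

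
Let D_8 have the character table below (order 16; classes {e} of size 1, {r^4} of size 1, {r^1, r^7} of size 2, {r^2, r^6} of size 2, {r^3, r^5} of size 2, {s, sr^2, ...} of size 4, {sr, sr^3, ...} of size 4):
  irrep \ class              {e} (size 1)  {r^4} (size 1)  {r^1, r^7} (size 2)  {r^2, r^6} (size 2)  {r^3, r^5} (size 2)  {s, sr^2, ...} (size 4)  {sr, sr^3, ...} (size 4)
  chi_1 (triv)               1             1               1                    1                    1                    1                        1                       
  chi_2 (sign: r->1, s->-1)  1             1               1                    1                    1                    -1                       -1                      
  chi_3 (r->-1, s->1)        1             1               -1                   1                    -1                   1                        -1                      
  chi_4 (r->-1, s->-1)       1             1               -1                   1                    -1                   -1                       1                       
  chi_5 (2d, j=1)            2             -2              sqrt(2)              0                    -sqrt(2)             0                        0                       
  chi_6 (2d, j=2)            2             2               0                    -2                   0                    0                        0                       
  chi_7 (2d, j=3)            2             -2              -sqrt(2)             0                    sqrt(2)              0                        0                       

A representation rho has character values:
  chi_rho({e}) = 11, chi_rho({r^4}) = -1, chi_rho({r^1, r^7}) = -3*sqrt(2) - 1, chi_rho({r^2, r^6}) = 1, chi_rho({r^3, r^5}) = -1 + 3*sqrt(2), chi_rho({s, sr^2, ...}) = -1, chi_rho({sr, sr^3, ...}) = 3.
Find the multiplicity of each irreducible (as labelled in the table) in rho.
Multiplicities: chi_1: 1, chi_2: 0, chi_3: 0, chi_4: 2, chi_5: 0, chi_6: 1, chi_7: 3.

Reasoning: Use <chi_rho, chi> = (1/|G|) sum_C |C| * chi_rho(C) * conj(chi(C)) with |G| = 16 for each irreducible chi in the table:
  <chi_rho, chi_1> = (1/16)[1*(11)*conj(1) + 1*(-1)*conj(1) + 2*(-3*sqrt(2) - 1)*conj(1) + 2*(1)*conj(1) + 2*(-1 + 3*sqrt(2))*conj(1) + 4*(-1)*conj(1) + 4*(3)*conj(1)]
      = (1/16)[(11) + (-1) + (-6*sqrt(2) - 2) + (2) + (-2 + 6*sqrt(2)) + (-4) + (12)] = 16/16 = 1
  <chi_rho, chi_2> = (1/16)[1*(11)*conj(1) + 1*(-1)*conj(1) + 2*(-3*sqrt(2) - 1)*conj(1) + 2*(1)*conj(1) + 2*(-1 + 3*sqrt(2))*conj(1) + 4*(-1)*conj(-1) + 4*(3)*conj(-1)]
      = (1/16)[(11) + (-1) + (-6*sqrt(2) - 2) + (2) + (-2 + 6*sqrt(2)) + (4) + (-12)] = 0/16 = 0
  <chi_rho, chi_3> = (1/16)[1*(11)*conj(1) + 1*(-1)*conj(1) + 2*(-3*sqrt(2) - 1)*conj(-1) + 2*(1)*conj(1) + 2*(-1 + 3*sqrt(2))*conj(-1) + 4*(-1)*conj(1) + 4*(3)*conj(-1)]
      = (1/16)[(11) + (-1) + (2 + 6*sqrt(2)) + (2) + (2 - 6*sqrt(2)) + (-4) + (-12)] = 0/16 = 0
  <chi_rho, chi_4> = (1/16)[1*(11)*conj(1) + 1*(-1)*conj(1) + 2*(-3*sqrt(2) - 1)*conj(-1) + 2*(1)*conj(1) + 2*(-1 + 3*sqrt(2))*conj(-1) + 4*(-1)*conj(-1) + 4*(3)*conj(1)]
      = (1/16)[(11) + (-1) + (2 + 6*sqrt(2)) + (2) + (2 - 6*sqrt(2)) + (4) + (12)] = 32/16 = 2
  <chi_rho, chi_5> = (1/16)[1*(11)*conj(2) + 1*(-1)*conj(-2) + 2*(-3*sqrt(2) - 1)*conj(sqrt(2)) + 2*(1)*conj(0) + 2*(-1 + 3*sqrt(2))*conj(-sqrt(2)) + 4*(-1)*conj(0) + 4*(3)*conj(0)]
      = (1/16)[(22) + (2) + (-12 - 2*sqrt(2)) + (0) + (-12 + 2*sqrt(2)) + (0) + (0)] = 0/16 = 0
  <chi_rho, chi_6> = (1/16)[1*(11)*conj(2) + 1*(-1)*conj(2) + 2*(-3*sqrt(2) - 1)*conj(0) + 2*(1)*conj(-2) + 2*(-1 + 3*sqrt(2))*conj(0) + 4*(-1)*conj(0) + 4*(3)*conj(0)]
      = (1/16)[(22) + (-2) + (0) + (-4) + (0) + (0) + (0)] = 16/16 = 1
  <chi_rho, chi_7> = (1/16)[1*(11)*conj(2) + 1*(-1)*conj(-2) + 2*(-3*sqrt(2) - 1)*conj(-sqrt(2)) + 2*(1)*conj(0) + 2*(-1 + 3*sqrt(2))*conj(sqrt(2)) + 4*(-1)*conj(0) + 4*(3)*conj(0)]
      = (1/16)[(22) + (2) + (2*sqrt(2) + 12) + (0) + (12 - 2*sqrt(2)) + (0) + (0)] = 48/16 = 3
Dimension check: dim(rho) = sum (mult * dim) = 1*1 + 0*1 + 0*1 + 2*1 + 0*2 + 1*2 + 3*2 = 11 = chi_rho(e) = 11.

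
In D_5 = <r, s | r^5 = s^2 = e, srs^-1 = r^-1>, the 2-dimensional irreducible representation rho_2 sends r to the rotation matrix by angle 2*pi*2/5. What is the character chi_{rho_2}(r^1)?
chi_{rho_2}(r^1) = 2*cos(2*pi*2*1/5) = -sqrt(5)/2 - 1/2

Solution. rho_2(r^1) is rotation by angle 2*pi*2*1/5, whose trace is 2*cos(2*pi*2*1/5) = -sqrt(5)/2 - 1/2.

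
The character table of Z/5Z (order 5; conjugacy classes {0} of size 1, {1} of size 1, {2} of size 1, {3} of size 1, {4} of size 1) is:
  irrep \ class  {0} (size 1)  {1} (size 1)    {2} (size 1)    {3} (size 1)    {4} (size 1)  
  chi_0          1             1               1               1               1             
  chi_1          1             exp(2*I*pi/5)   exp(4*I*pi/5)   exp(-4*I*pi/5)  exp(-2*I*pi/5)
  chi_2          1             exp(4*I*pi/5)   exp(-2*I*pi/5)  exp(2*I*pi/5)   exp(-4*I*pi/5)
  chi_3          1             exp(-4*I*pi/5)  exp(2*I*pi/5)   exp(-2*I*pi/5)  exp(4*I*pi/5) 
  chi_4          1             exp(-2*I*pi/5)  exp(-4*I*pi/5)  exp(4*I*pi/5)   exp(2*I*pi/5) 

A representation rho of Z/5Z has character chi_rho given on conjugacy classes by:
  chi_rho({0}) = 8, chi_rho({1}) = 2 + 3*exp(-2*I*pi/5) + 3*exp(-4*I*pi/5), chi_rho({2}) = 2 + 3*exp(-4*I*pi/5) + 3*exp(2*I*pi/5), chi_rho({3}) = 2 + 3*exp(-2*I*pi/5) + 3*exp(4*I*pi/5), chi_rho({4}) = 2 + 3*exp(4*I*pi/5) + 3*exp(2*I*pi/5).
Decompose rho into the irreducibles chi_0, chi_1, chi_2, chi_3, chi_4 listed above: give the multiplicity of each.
Multiplicities: chi_0: 2, chi_1: 0, chi_2: 0, chi_3: 3, chi_4: 3.

Proof sketch: Use <chi_rho, chi> = (1/|G|) sum_C |C| * chi_rho(C) * conj(chi(C)) with |G| = 5 for each irreducible chi in the table:
  <chi_rho, chi_0> = (1/5)[1*(8)*conj(1) + 1*(2 + 3*exp(-2*I*pi/5) + 3*exp(-4*I*pi/5))*conj(1) + 1*(2 + 3*exp(-4*I*pi/5) + 3*exp(2*I*pi/5))*conj(1) + 1*(2 + 3*exp(-2*I*pi/5) + 3*exp(4*I*pi/5))*conj(1) + 1*(2 + 3*exp(4*I*pi/5) + 3*exp(2*I*pi/5))*conj(1)]
      = (1/5)[(8) + (2 + 3*exp(-2*I*pi/5) + 3*exp(-4*I*pi/5)) + (2 + 3*exp(-4*I*pi/5) + 3*exp(2*I*pi/5)) + (2 + 3*exp(-2*I*pi/5) + 3*exp(4*I*pi/5)) + (2 + 3*exp(4*I*pi/5) + 3*exp(2*I*pi/5))] = 10/5 = 2
  <chi_rho, chi_1> = (1/5)[1*(8)*conj(1) + 1*(2 + 3*exp(-2*I*pi/5) + 3*exp(-4*I*pi/5))*conj(exp(2*I*pi/5)) + 1*(2 + 3*exp(-4*I*pi/5) + 3*exp(2*I*pi/5))*conj(exp(4*I*pi/5)) + 1*(2 + 3*exp(-2*I*pi/5) + 3*exp(4*I*pi/5))*conj(exp(-4*I*pi/5)) + 1*(2 + 3*exp(4*I*pi/5) + 3*exp(2*I*pi/5))*conj(exp(-2*I*pi/5))]
      = (1/5)[(8) + (2*exp(-2*I*pi/5) + 3*exp(-4*I*pi/5) + 3*exp(4*I*pi/5)) + (3*exp(-2*I*pi/5) + 2*exp(-4*I*pi/5) + 3*exp(2*I*pi/5)) + (3*exp(-2*I*pi/5) + 2*exp(4*I*pi/5) + 3*exp(2*I*pi/5)) + (3*exp(-4*I*pi/5) + 3*exp(4*I*pi/5) + 2*exp(2*I*pi/5))] = 0/5 = 0
  <chi_rho, chi_2> = (1/5)[1*(8)*conj(1) + 1*(2 + 3*exp(-2*I*pi/5) + 3*exp(-4*I*pi/5))*conj(exp(4*I*pi/5)) + 1*(2 + 3*exp(-4*I*pi/5) + 3*exp(2*I*pi/5))*conj(exp(-2*I*pi/5)) + 1*(2 + 3*exp(-2*I*pi/5) + 3*exp(4*I*pi/5))*conj(exp(2*I*pi/5)) + 1*(2 + 3*exp(4*I*pi/5) + 3*exp(2*I*pi/5))*conj(exp(-4*I*pi/5))]
      = (1/5)[(8) + (2*exp(-4*I*pi/5) + 3*exp(4*I*pi/5) + 3*exp(2*I*pi/5)) + (3*exp(-2*I*pi/5) + 3*exp(4*I*pi/5) + 2*exp(2*I*pi/5)) + (2*exp(-2*I*pi/5) + 3*exp(-4*I*pi/5) + 3*exp(2*I*pi/5)) + (3*exp(-2*I*pi/5) + 3*exp(-4*I*pi/5) + 2*exp(4*I*pi/5))] = 0/5 = 0
  <chi_rho, chi_3> = (1/5)[1*(8)*conj(1) + 1*(2 + 3*exp(-2*I*pi/5) + 3*exp(-4*I*pi/5))*conj(exp(-4*I*pi/5)) + 1*(2 + 3*exp(-4*I*pi/5) + 3*exp(2*I*pi/5))*conj(exp(2*I*pi/5)) + 1*(2 + 3*exp(-2*I*pi/5) + 3*exp(4*I*pi/5))*conj(exp(-2*I*pi/5)) + 1*(2 + 3*exp(4*I*pi/5) + 3*exp(2*I*pi/5))*conj(exp(4*I*pi/5))]
      = (1/5)[(8) + (3 + 2*exp(4*I*pi/5) + 3*exp(2*I*pi/5)) + (3 + 2*exp(-2*I*pi/5) + 3*exp(4*I*pi/5)) + (3 + 3*exp(-4*I*pi/5) + 2*exp(2*I*pi/5)) + (3 + 3*exp(-2*I*pi/5) + 2*exp(-4*I*pi/5))] = 15/5 = 3
  <chi_rho, chi_4> = (1/5)[1*(8)*conj(1) + 1*(2 + 3*exp(-2*I*pi/5) + 3*exp(-4*I*pi/5))*conj(exp(-2*I*pi/5)) + 1*(2 + 3*exp(-4*I*pi/5) + 3*exp(2*I*pi/5))*conj(exp(-4*I*pi/5)) + 1*(2 + 3*exp(-2*I*pi/5) + 3*exp(4*I*pi/5))*conj(exp(4*I*pi/5)) + 1*(2 + 3*exp(4*I*pi/5) + 3*exp(2*I*pi/5))*conj(exp(2*I*pi/5))]
      = (1/5)[(8) + (3 + 3*exp(-2*I*pi/5) + 2*exp(2*I*pi/5)) + (3 + 3*exp(-4*I*pi/5) + 2*exp(4*I*pi/5)) + (3 + 2*exp(-4*I*pi/5) + 3*exp(4*I*pi/5)) + (3 + 2*exp(-2*I*pi/5) + 3*exp(2*I*pi/5))] = 15/5 = 3
(Exp terms are combined using exp(i*s)*conj(exp(i*t)) = exp(i*(s-t)), and sums of them are collapsed using the identity that for every m > 1 the m distinct m-th roots of unity sum to 0, e.g. 1 + exp(2*I*pi/3) + exp(-2*I*pi/3) = 0.)
Dimension check: dim(rho) = sum (mult * dim) = 2*1 + 0*1 + 0*1 + 3*1 + 3*1 = 8 = chi_rho(e) = 8.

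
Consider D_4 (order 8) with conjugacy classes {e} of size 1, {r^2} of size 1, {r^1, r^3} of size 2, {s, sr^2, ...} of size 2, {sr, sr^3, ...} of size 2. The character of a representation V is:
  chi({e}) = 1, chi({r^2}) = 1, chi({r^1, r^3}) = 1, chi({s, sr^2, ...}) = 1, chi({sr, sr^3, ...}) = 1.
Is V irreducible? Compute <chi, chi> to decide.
Irreducible: <chi, chi> = 1.

Reasoning: <chi, chi> = (1/|G|) sum_C |C| * |chi(C)|^2 = (1/8)[1*|1|^2 + 1*|1|^2 + 2*|1|^2 + 2*|1|^2 + 2*|1|^2]
  = (1/8)[(1) + (1) + (2) + (2) + (2)] = 8/8 = 1.
A character is irreducible iff <chi, chi> = 1, so this representation is irreducible.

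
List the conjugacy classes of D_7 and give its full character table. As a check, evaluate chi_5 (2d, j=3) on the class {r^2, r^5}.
Conjugacy classes: {e} of size 1, {r^1, r^6} of size 2, {r^2, r^5} of size 2, {r^3, r^4} of size 2, {s, sr, ..., sr^6} of size 7.
Character table:
  irrep \ class              {e} (size 1)  {r^1, r^6} (size 2)  {r^2, r^5} (size 2)  {r^3, r^4} (size 2)  {s, sr, ..., sr^6} (size 7)
  chi_1 (triv)               1             1                    1                    1                    1                          
  chi_2 (sign: r->1, s->-1)  1             1                    1                    1                    -1                         
  chi_3 (2d, j=1)            2             2*cos(2*pi/7)        -2*cos(3*pi/7)       -2*cos(pi/7)         0                          
  chi_4 (2d, j=2)            2             -2*cos(3*pi/7)       -2*cos(pi/7)         2*cos(2*pi/7)        0                          
  chi_5 (2d, j=3)            2             -2*cos(pi/7)         2*cos(2*pi/7)        -2*cos(3*pi/7)       0                          

Spot check: chi_5 (2d, j=3) on {r^2, r^5} = 2*cos(2*pi/7).

D_7 has order 2*7 = 14 with 5 conjugacy classes, hence 5 irreducibles. Sum of squared dims 1 + 1 + 4 + 4 + 4 = 14 = |G|. Linear characters come from the abelianisation; the 2-dimensional irreps have character r^k -> 2*cos(2*pi*j*k/7), reflections -> 0.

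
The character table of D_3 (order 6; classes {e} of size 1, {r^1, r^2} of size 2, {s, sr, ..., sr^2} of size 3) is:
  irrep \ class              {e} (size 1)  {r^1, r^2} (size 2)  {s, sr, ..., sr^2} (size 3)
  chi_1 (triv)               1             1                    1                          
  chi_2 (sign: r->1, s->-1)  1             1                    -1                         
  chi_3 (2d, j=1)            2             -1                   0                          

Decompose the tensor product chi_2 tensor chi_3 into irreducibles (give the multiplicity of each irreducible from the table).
chi_2 tensor chi_3 = chi_3 (all other irreducibles have multiplicity 0).

Derivation: The character of a tensor product is the pointwise product (chi_2 * chi_3)(C) = chi_2(C) * chi_3(C):
  {e}: (1)*(2), {r^1, r^2}: (1)*(-1), {s, sr, ..., sr^2}: (-1)*(0)
so (chi_2 * chi_3) takes values
  {e} -> 2, {r^1, r^2} -> -1, {s, sr, ..., sr^2} -> 0.
Now take the inner product of this character with each irreducible chi from the table, <chi_2*chi_3, chi> = (1/6) sum_C |C| (chi_2*chi_3)(C) conj(chi(C)):
  <chi_2*chi_3, chi_1> = (1/6)[1*(2)*conj(1) + 2*(-1)*conj(1) + 3*(0)*conj(1)]
      = (1/6)[(2) + (-2) + (0)] = 0/6 = 0
  <chi_2*chi_3, chi_2> = (1/6)[1*(2)*conj(1) + 2*(-1)*conj(1) + 3*(0)*conj(-1)]
      = (1/6)[(2) + (-2) + (0)] = 0/6 = 0
  <chi_2*chi_3, chi_3> = (1/6)[1*(2)*conj(2) + 2*(-1)*conj(-1) + 3*(0)*conj(0)]
      = (1/6)[(4) + (2) + (0)] = 6/6 = 1
Hence the multiplicities are chi_3: 1. Dimension check: dim(chi_2)*dim(chi_3) = 1*2 = 2 and sum (mult * dim) = 1*2 = 2.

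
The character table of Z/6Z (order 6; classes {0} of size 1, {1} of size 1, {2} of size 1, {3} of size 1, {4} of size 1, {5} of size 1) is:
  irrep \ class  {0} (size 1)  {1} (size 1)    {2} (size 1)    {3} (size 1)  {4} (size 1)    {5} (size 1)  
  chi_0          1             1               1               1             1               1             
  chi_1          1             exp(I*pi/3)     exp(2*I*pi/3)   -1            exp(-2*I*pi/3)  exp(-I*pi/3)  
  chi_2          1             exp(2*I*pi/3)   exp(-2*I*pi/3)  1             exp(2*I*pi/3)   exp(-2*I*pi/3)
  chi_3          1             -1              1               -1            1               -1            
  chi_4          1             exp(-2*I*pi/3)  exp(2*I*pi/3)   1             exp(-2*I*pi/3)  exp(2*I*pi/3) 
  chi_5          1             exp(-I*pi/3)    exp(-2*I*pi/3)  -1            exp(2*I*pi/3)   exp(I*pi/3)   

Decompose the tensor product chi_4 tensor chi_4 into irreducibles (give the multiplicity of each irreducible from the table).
chi_4 tensor chi_4 = chi_2 (all other irreducibles have multiplicity 0).

Reasoning: The character of a tensor product is the pointwise product (chi_4 * chi_4)(C) = chi_4(C) * chi_4(C):
  {0}: (1)*(1), {1}: (exp(-2*I*pi/3))*(exp(-2*I*pi/3)), {2}: (exp(2*I*pi/3))*(exp(2*I*pi/3)), {3}: (1)*(1), {4}: (exp(-2*I*pi/3))*(exp(-2*I*pi/3)), {5}: (exp(2*I*pi/3))*(exp(2*I*pi/3))
so (chi_4 * chi_4) takes values
  {0} -> 1, {1} -> exp(2*I*pi/3), {2} -> exp(-2*I*pi/3), {3} -> 1, {4} -> exp(2*I*pi/3), {5} -> exp(-2*I*pi/3).
Now take the inner product of this character with each irreducible chi from the table, <chi_4*chi_4, chi> = (1/6) sum_C |C| (chi_4*chi_4)(C) conj(chi(C)):
  <chi_4*chi_4, chi_0> = (1/6)[1*(1)*conj(1) + 1*(exp(2*I*pi/3))*conj(1) + 1*(exp(-2*I*pi/3))*conj(1) + 1*(1)*conj(1) + 1*(exp(2*I*pi/3))*conj(1) + 1*(exp(-2*I*pi/3))*conj(1)]
      = (1/6)[(1) + (exp(2*I*pi/3)) + (exp(-2*I*pi/3)) + (1) + (exp(2*I*pi/3)) + (exp(-2*I*pi/3))] = 0/6 = 0
  <chi_4*chi_4, chi_1> = (1/6)[1*(1)*conj(1) + 1*(exp(2*I*pi/3))*conj(exp(I*pi/3)) + 1*(exp(-2*I*pi/3))*conj(exp(2*I*pi/3)) + 1*(1)*conj(-1) + 1*(exp(2*I*pi/3))*conj(exp(-2*I*pi/3)) + 1*(exp(-2*I*pi/3))*conj(exp(-I*pi/3))]
      = (1/6)[(1) + (exp(I*pi/3)) + (exp(2*I*pi/3)) + (-1) + (exp(-2*I*pi/3)) + (exp(-I*pi/3))] = 0/6 = 0
  <chi_4*chi_4, chi_2> = (1/6)[1*(1)*conj(1) + 1*(exp(2*I*pi/3))*conj(exp(2*I*pi/3)) + 1*(exp(-2*I*pi/3))*conj(exp(-2*I*pi/3)) + 1*(1)*conj(1) + 1*(exp(2*I*pi/3))*conj(exp(2*I*pi/3)) + 1*(exp(-2*I*pi/3))*conj(exp(-2*I*pi/3))]
      = (1/6)[(1) + (1) + (1) + (1) + (1) + (1)] = 6/6 = 1
  <chi_4*chi_4, chi_3> = (1/6)[1*(1)*conj(1) + 1*(exp(2*I*pi/3))*conj(-1) + 1*(exp(-2*I*pi/3))*conj(1) + 1*(1)*conj(-1) + 1*(exp(2*I*pi/3))*conj(1) + 1*(exp(-2*I*pi/3))*conj(-1)]
      = (1/6)[(1) + (-exp(2*I*pi/3)) + (exp(-2*I*pi/3)) + (-1) + (exp(2*I*pi/3)) + (-exp(-2*I*pi/3))] = 0/6 = 0
  <chi_4*chi_4, chi_4> = (1/6)[1*(1)*conj(1) + 1*(exp(2*I*pi/3))*conj(exp(-2*I*pi/3)) + 1*(exp(-2*I*pi/3))*conj(exp(2*I*pi/3)) + 1*(1)*conj(1) + 1*(exp(2*I*pi/3))*conj(exp(-2*I*pi/3)) + 1*(exp(-2*I*pi/3))*conj(exp(2*I*pi/3))]
      = (1/6)[(1) + (exp(-2*I*pi/3)) + (exp(2*I*pi/3)) + (1) + (exp(-2*I*pi/3)) + (exp(2*I*pi/3))] = 0/6 = 0
  <chi_4*chi_4, chi_5> = (1/6)[1*(1)*conj(1) + 1*(exp(2*I*pi/3))*conj(exp(-I*pi/3)) + 1*(exp(-2*I*pi/3))*conj(exp(-2*I*pi/3)) + 1*(1)*conj(-1) + 1*(exp(2*I*pi/3))*conj(exp(2*I*pi/3)) + 1*(exp(-2*I*pi/3))*conj(exp(I*pi/3))]
      = (1/6)[(1) + (-1) + (1) + (-1) + (1) + (-1)] = 0/6 = 0
(Exp terms are combined using exp(i*s)*conj(exp(i*t)) = exp(i*(s-t)), and sums of them are collapsed using the identity that for every m > 1 the m distinct m-th roots of unity sum to 0, e.g. 1 + exp(2*I*pi/3) + exp(-2*I*pi/3) = 0.)
Hence the multiplicities are chi_2: 1. Dimension check: dim(chi_4)*dim(chi_4) = 1*1 = 1 and sum (mult * dim) = 1*1 = 1.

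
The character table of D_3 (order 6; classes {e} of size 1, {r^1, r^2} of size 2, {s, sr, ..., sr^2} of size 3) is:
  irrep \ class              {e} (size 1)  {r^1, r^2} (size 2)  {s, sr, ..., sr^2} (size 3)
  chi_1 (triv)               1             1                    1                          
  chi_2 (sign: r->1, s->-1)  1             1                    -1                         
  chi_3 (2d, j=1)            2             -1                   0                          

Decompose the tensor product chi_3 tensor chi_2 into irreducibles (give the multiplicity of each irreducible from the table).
chi_3 tensor chi_2 = chi_3 (all other irreducibles have multiplicity 0).

Justification: The character of a tensor product is the pointwise product (chi_3 * chi_2)(C) = chi_3(C) * chi_2(C):
  {e}: (2)*(1), {r^1, r^2}: (-1)*(1), {s, sr, ..., sr^2}: (0)*(-1)
so (chi_3 * chi_2) takes values
  {e} -> 2, {r^1, r^2} -> -1, {s, sr, ..., sr^2} -> 0.
Now take the inner product of this character with each irreducible chi from the table, <chi_3*chi_2, chi> = (1/6) sum_C |C| (chi_3*chi_2)(C) conj(chi(C)):
  <chi_3*chi_2, chi_1> = (1/6)[1*(2)*conj(1) + 2*(-1)*conj(1) + 3*(0)*conj(1)]
      = (1/6)[(2) + (-2) + (0)] = 0/6 = 0
  <chi_3*chi_2, chi_2> = (1/6)[1*(2)*conj(1) + 2*(-1)*conj(1) + 3*(0)*conj(-1)]
      = (1/6)[(2) + (-2) + (0)] = 0/6 = 0
  <chi_3*chi_2, chi_3> = (1/6)[1*(2)*conj(2) + 2*(-1)*conj(-1) + 3*(0)*conj(0)]
      = (1/6)[(4) + (2) + (0)] = 6/6 = 1
Hence the multiplicities are chi_3: 1. Dimension check: dim(chi_3)*dim(chi_2) = 2*1 = 2 and sum (mult * dim) = 1*2 = 2.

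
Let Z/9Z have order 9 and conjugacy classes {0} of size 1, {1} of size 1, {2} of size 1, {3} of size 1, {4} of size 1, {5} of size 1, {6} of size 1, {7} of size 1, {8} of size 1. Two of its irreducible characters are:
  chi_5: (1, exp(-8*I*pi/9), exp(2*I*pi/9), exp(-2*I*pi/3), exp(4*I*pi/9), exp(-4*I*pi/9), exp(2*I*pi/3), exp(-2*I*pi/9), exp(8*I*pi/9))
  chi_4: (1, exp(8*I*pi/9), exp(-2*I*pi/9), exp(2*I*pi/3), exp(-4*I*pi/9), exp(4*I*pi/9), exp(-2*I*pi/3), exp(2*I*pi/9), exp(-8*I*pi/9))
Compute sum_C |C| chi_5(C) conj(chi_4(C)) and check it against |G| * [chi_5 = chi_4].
Sum = 0; so <chi_5, chi_4> = 0 (distinct irreducibles are orthogonal).

Compute term by term over conjugacy classes (|C| * chi_5(C) * conj(chi_4(C))):
  1*(1)*conj(1) + 1*(exp(-8*I*pi/9))*conj(exp(8*I*pi/9)) + 1*(exp(2*I*pi/9))*conj(exp(-2*I*pi/9)) + 1*(exp(-2*I*pi/3))*conj(exp(2*I*pi/3)) + 1*(exp(4*I*pi/9))*conj(exp(-4*I*pi/9)) + 1*(exp(-4*I*pi/9))*conj(exp(4*I*pi/9)) + 1*(exp(2*I*pi/3))*conj(exp(-2*I*pi/3)) + 1*(exp(-2*I*pi/9))*conj(exp(2*I*pi/9)) + 1*(exp(8*I*pi/9))*conj(exp(-8*I*pi/9))
  = (1) + (exp(2*I*pi/9)) + (exp(4*I*pi/9)) + (exp(2*I*pi/3)) + (exp(8*I*pi/9)) + (exp(-8*I*pi/9)) + (exp(-2*I*pi/3)) + (exp(-4*I*pi/9)) + (exp(-2*I*pi/9))
  = 0.
(Exp terms are combined using exp(i*s)*conj(exp(i*t)) = exp(i*(s-t)), and sums of them are collapsed using the identity that for every m > 1 the m distinct m-th roots of unity sum to 0, e.g. 1 + exp(2*I*pi/3) + exp(-2*I*pi/3) = 0.)
Dividing by |G| = 9 gives 0/9 = 0, matching the row-orthogonality relation <chi_5, chi_4> = [chi_5 = chi_4].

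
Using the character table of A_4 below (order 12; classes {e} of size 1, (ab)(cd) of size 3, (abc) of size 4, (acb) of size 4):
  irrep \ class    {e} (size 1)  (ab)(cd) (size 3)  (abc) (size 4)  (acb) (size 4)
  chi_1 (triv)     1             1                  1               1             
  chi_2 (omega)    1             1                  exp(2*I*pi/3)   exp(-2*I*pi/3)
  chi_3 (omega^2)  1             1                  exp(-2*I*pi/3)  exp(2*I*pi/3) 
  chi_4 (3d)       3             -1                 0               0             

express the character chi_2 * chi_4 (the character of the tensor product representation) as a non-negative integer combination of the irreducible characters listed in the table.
chi_2 tensor chi_4 = chi_4 (all other irreducibles have multiplicity 0).

Why: The character of a tensor product is the pointwise product (chi_2 * chi_4)(C) = chi_2(C) * chi_4(C):
  {e}: (1)*(3), (ab)(cd): (1)*(-1), (abc): (exp(2*I*pi/3))*(0), (acb): (exp(-2*I*pi/3))*(0)
so (chi_2 * chi_4) takes values
  {e} -> 3, (ab)(cd) -> -1, (abc) -> 0, (acb) -> 0.
Now take the inner product of this character with each irreducible chi from the table, <chi_2*chi_4, chi> = (1/12) sum_C |C| (chi_2*chi_4)(C) conj(chi(C)):
  <chi_2*chi_4, chi_1> = (1/12)[1*(3)*conj(1) + 3*(-1)*conj(1) + 4*(0)*conj(1) + 4*(0)*conj(1)]
      = (1/12)[(3) + (-3) + (0) + (0)] = 0/12 = 0
  <chi_2*chi_4, chi_2> = (1/12)[1*(3)*conj(1) + 3*(-1)*conj(1) + 4*(0)*conj(exp(2*I*pi/3)) + 4*(0)*conj(exp(-2*I*pi/3))]
      = (1/12)[(3) + (-3) + (0) + (0)] = 0/12 = 0
  <chi_2*chi_4, chi_3> = (1/12)[1*(3)*conj(1) + 3*(-1)*conj(1) + 4*(0)*conj(exp(-2*I*pi/3)) + 4*(0)*conj(exp(2*I*pi/3))]
      = (1/12)[(3) + (-3) + (0) + (0)] = 0/12 = 0
  <chi_2*chi_4, chi_4> = (1/12)[1*(3)*conj(3) + 3*(-1)*conj(-1) + 4*(0)*conj(0) + 4*(0)*conj(0)]
      = (1/12)[(9) + (3) + (0) + (0)] = 12/12 = 1
(Exp terms are combined using exp(i*s)*conj(exp(i*t)) = exp(i*(s-t)), and sums of them are collapsed using the identity that for every m > 1 the m distinct m-th roots of unity sum to 0, e.g. 1 + exp(2*I*pi/3) + exp(-2*I*pi/3) = 0.)
Hence the multiplicities are chi_4: 1. Dimension check: dim(chi_2)*dim(chi_4) = 1*3 = 3 and sum (mult * dim) = 1*3 = 3.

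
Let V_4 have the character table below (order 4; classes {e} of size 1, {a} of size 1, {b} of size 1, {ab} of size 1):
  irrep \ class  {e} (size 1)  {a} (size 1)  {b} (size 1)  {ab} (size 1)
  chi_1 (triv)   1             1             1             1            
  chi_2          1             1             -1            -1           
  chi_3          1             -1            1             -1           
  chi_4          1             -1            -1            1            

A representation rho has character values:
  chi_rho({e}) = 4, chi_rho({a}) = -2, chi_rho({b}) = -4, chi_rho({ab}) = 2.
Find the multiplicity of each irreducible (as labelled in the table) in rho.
Multiplicities: chi_1: 0, chi_2: 1, chi_3: 0, chi_4: 3.

Use <chi_rho, chi> = (1/|G|) sum_C |C| * chi_rho(C) * conj(chi(C)) with |G| = 4 for each irreducible chi in the table:
  <chi_rho, chi_1> = (1/4)[1*(4)*conj(1) + 1*(-2)*conj(1) + 1*(-4)*conj(1) + 1*(2)*conj(1)]
      = (1/4)[(4) + (-2) + (-4) + (2)] = 0/4 = 0
  <chi_rho, chi_2> = (1/4)[1*(4)*conj(1) + 1*(-2)*conj(1) + 1*(-4)*conj(-1) + 1*(2)*conj(-1)]
      = (1/4)[(4) + (-2) + (4) + (-2)] = 4/4 = 1
  <chi_rho, chi_3> = (1/4)[1*(4)*conj(1) + 1*(-2)*conj(-1) + 1*(-4)*conj(1) + 1*(2)*conj(-1)]
      = (1/4)[(4) + (2) + (-4) + (-2)] = 0/4 = 0
  <chi_rho, chi_4> = (1/4)[1*(4)*conj(1) + 1*(-2)*conj(-1) + 1*(-4)*conj(-1) + 1*(2)*conj(1)]
      = (1/4)[(4) + (2) + (4) + (2)] = 12/4 = 3
Dimension check: dim(rho) = sum (mult * dim) = 0*1 + 1*1 + 0*1 + 3*1 = 4 = chi_rho(e) = 4.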